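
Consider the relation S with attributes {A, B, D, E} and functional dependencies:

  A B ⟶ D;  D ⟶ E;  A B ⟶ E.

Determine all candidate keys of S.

Attributes A, B never appear on any right-hand side, so every candidate key must contain {A, B}.
{A, B}⁺ = {A, B, D, E}, which is all of the schema, so {A, B} is the only candidate key.

{A, B}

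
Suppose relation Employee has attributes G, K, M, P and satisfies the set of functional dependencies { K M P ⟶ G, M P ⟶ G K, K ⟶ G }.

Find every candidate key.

(M, P)

{M, P}⁺: MP→GK adds G, K → {G, K, M, P}. Minimal: {P}⁺ = {P}; {M}⁺ = {M} — none reach the full schema.
No other minimal superkey exists.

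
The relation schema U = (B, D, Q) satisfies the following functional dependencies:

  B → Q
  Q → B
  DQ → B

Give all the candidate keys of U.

{B, D}, {D, Q}

Attribute D never appears on the right-hand side of any dependency, so D must belong to every candidate key.
{D}⁺ = {D}, which is not all of the schema, so we must add further attributes.
{B, D}⁺: B→Q adds Q → {B, D, Q}. Minimal: {D}⁺ = {D}; {B}⁺ = {B, Q} — none reach the full schema.
{D, Q}⁺: Q→B adds B → {B, D, Q}. Minimal: {Q}⁺ = {B, Q}; {D}⁺ = {D} — none reach the full schema.
Any other superkey contains one of these as a subset, so there are no further candidate keys.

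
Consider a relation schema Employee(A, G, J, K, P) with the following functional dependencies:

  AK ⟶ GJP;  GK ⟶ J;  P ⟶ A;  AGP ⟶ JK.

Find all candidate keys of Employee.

{A, K}⁺: AK→GJP adds G, J, P → {A, G, J, K, P}.
{G, P}⁺: P→A adds A; AGP→JK adds J, K → {A, G, J, K, P}.
{K, P}⁺: P→A adds A; AK→GJP adds G, J → {A, G, J, K, P}.
Any other superkey contains one of these as a subset, so there are no further candidate keys.

AK, GP, KP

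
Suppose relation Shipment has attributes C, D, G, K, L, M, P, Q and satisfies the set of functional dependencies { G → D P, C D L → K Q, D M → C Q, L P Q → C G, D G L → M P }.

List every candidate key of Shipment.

{G, L}; {L, P, Q}; {C, D, L, P}; {D, L, M, P}

Attribute L never appears on the right-hand side of any dependency, so L must belong to every candidate key.
{L}⁺ = {L}, which is not all of the schema, so we must add further attributes.
{G, L}⁺: G→DP adds D, P; DGL→MP adds M; DM→CQ adds C, Q; CDL→KQ adds K → {C, D, G, K, L, M, P, Q}. Minimal: {L}⁺ = {L}; {G}⁺ = {D, G, P} — none reach the full schema.
{L, P, Q}⁺: LPQ→CG adds C, G; G→DP adds D; CDL→KQ adds K; DGL→MP adds M → {C, D, G, K, L, M, P, Q}. Minimal: {P, Q}⁺ = {P, Q}; {L, Q}⁺ = {L, Q}; {L, P}⁺ = {L, P} — none reach the full schema.
{C, D, L, P}⁺: CDL→KQ adds K, Q; LPQ→CG adds G; DGL→MP adds M → {C, D, G, K, L, M, P, Q}. Minimal: {D, L, P}⁺ = {D, L, P}; {C, L, P}⁺ = {C, L, P}; {C, D, P}⁺ = {C, D, P}; … — none reach the full schema.
{D, L, M, P}⁺: DM→CQ adds C, Q; LPQ→CG adds G; CDL→KQ adds K → {C, D, G, K, L, M, P, Q}. Minimal: {L, M, P}⁺ = {L, M, P}; {D, M, P}⁺ = {C, D, M, P, Q}; {D, L, P}⁺ = {D, L, P}; … — none reach the full schema.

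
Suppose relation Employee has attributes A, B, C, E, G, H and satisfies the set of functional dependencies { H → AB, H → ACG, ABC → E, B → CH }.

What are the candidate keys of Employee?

(B), (H)

{B}⁺: B→CH adds C, H; H→AB adds A; H→ACG adds G; ABC→E adds E → {A, B, C, E, G, H}.
{H}⁺: H→AB adds A, B; H→ACG adds C, G; ABC→E adds E → {A, B, C, E, G, H}.
Any other superkey contains one of these as a subset, so there are no further candidate keys.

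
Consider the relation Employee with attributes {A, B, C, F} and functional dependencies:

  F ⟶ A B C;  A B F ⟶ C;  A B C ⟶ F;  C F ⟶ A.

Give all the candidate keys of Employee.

{F}; {A, B, C}

{F}⁺: F→ABC adds A, B, C → {A, B, C, F}.
{A, B, C}⁺: ABC→F adds F → {A, B, C, F}.
Any other superkey contains one of these as a subset, so there are no further candidate keys.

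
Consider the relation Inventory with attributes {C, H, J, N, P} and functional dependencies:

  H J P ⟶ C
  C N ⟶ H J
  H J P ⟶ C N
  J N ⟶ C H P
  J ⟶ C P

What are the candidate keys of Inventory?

{C, N}⁺: CN→HJ adds H, J; JN→CHP adds P → {C, H, J, N, P}.
{H, J}⁺: J→CP adds C, P; HJP→CN adds N → {C, H, J, N, P}.
{J, N}⁺: JN→CHP adds C, H, P → {C, H, J, N, P}.

(C, N); (H, J); (J, N)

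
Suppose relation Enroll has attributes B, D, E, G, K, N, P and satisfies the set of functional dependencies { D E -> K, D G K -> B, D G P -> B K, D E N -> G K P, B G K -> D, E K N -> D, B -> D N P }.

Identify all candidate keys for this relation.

Attribute E never appears on the right-hand side of any dependency, so E must belong to every candidate key.
{E}⁺ = {E}, which is not all of the schema, so we must add further attributes.
{B, E}⁺: B→DNP adds D, N, P; DE→K adds K; DEN→GKP adds G → {B, D, E, G, K, N, P}. Minimal: {E}⁺ = {E}; {B}⁺ = {B, D, N, P} — none reach the full schema.
{D, E, G}⁺: DE→K adds K; DGK→B adds B; B→DNP adds N, P → {B, D, E, G, K, N, P}. Minimal: {E, G}⁺ = {E, G}; {D, G}⁺ = {D, G}; {D, E}⁺ = {D, E, K} — none reach the full schema.
{D, E, N}⁺: DE→K adds K; DEN→GKP adds G, P; DGK→B adds B → {B, D, E, G, K, N, P}. Minimal: {E, N}⁺ = {E, N}; {D, N}⁺ = {D, N}; {D, E}⁺ = {D, E, K} — none reach the full schema.
{E, K, N}⁺: EKN→D adds D; DEN→GKP adds G, P; DGK→B adds B → {B, D, E, G, K, N, P}. Minimal: {K, N}⁺ = {K, N}; {E, N}⁺ = {E, N}; {E, K}⁺ = {E, K} — none reach the full schema.
Any other superkey contains one of these as a subset, so there are no further candidate keys.

{B, E}, {D, E, G}, {D, E, N}, {E, K, N}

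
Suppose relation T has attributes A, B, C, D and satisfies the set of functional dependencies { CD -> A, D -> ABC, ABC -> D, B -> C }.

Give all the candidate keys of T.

{D}, {A, B}

{D}⁺: D→ABC adds A, B, C → {A, B, C, D}.
{A, B}⁺: B→C adds C; ABC→D adds D → {A, B, C, D}. Minimal: {B}⁺ = {B, C}; {A}⁺ = {A} — none reach the full schema.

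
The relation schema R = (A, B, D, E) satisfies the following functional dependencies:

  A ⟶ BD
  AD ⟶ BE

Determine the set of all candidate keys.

Attribute A never appears on the right-hand side of any dependency, so A must belong to every candidate key.
{A}⁺ = {A, B, D, E}, which is all of the schema, so {A} is the only candidate key.

(A)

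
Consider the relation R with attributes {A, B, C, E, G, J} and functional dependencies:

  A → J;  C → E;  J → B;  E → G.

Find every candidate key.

AC

Attributes A, C never appear on any right-hand side, so every candidate key must contain {A, C}.
{A, C}⁺ = {A, B, C, E, G, J}, which is all of the schema, so {A, C} is the only candidate key.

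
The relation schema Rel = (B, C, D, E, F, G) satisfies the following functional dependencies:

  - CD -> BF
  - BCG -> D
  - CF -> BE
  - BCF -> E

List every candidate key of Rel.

{B, C, G}⁺: BCG→D adds D; CD→BF adds F; CF→BE adds E → {B, C, D, E, F, G}.
{C, D, G}⁺: CD→BF adds B, F; CF→BE adds E → {B, C, D, E, F, G}.
{C, F, G}⁺: CF→BE adds B, E; BCG→D adds D → {B, C, D, E, F, G}.
Any other superkey contains one of these as a subset, so there are no further candidate keys.

(B, C, G), (C, D, G), (C, F, G)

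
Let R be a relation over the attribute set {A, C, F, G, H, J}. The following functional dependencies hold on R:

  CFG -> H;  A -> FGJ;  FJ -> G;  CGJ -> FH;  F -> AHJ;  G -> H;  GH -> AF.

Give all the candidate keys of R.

(A, C), (C, F), (C, G)

Attribute C never appears on the right-hand side of any dependency, so C must belong to every candidate key.
{C}⁺ = {C}, which is not all of the schema, so we must add further attributes.
{A, C}⁺: A→FGJ adds F, G, J; CGJ→FH adds H → {A, C, F, G, H, J}. Minimal: {C}⁺ = {C}; {A}⁺ = {A, F, G, H, J} — none reach the full schema.
{C, F}⁺: F→AHJ adds A, H, J; A→FGJ adds G → {A, C, F, G, H, J}. Minimal: {F}⁺ = {A, F, G, H, J}; {C}⁺ = {C} — none reach the full schema.
{C, G}⁺: G→H adds H; GH→AF adds A, F; A→FGJ adds J → {A, C, F, G, H, J}. Minimal: {G}⁺ = {A, F, G, H, J}; {C}⁺ = {C} — none reach the full schema.
Any other superkey contains one of these as a subset, so there are no further candidate keys.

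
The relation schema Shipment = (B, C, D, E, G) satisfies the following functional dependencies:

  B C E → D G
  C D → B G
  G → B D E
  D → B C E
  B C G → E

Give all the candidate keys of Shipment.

{D}⁺: D→BCE adds B, C, E; BCE→DG adds G → {B, C, D, E, G}.
{G}⁺: G→BDE adds B, D, E; D→BCE adds C → {B, C, D, E, G}.
{B, C, E}⁺: BCE→DG adds D, G → {B, C, D, E, G}.

{D}, {G}, {B, C, E}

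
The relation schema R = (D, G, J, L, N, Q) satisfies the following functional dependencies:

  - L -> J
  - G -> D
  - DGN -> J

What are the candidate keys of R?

(G, L, N, Q)

{G, L, N, Q}⁺: L→J adds J; G→D adds D → {D, G, J, L, N, Q}. Minimal: {L, N, Q}⁺ = {J, L, N, Q}; {G, N, Q}⁺ = {D, G, J, N, Q}; {G, L, Q}⁺ = {D, G, J, L, Q}; … — none reach the full schema.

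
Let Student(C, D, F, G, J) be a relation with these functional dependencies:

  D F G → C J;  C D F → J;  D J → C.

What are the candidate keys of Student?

{D, F, G}⁺: DFG→CJ adds C, J → {C, D, F, G, J}. Minimal: {F, G}⁺ = {F, G}; {D, G}⁺ = {D, G}; {D, F}⁺ = {D, F} — none reach the full schema.
No other minimal superkey exists.

DFG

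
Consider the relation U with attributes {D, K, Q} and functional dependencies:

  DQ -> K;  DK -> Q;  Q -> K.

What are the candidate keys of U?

{D, K}; {D, Q}

{D, K}⁺: DK→Q adds Q → {D, K, Q}. Minimal: {K}⁺ = {K}; {D}⁺ = {D} — none reach the full schema.
{D, Q}⁺: DQ→K adds K → {D, K, Q}. Minimal: {Q}⁺ = {K, Q}; {D}⁺ = {D} — none reach the full schema.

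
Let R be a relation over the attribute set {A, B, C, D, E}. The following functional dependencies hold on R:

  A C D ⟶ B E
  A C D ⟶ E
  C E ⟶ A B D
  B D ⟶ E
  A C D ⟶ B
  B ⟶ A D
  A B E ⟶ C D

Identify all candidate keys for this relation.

B; CE; ACD

{B}⁺: B→AD adds A, D; BD→E adds E; ABE→CD adds C → {A, B, C, D, E}.
{C, E}⁺: CE→ABD adds A, B, D → {A, B, C, D, E}. Minimal: {E}⁺ = {E}; {C}⁺ = {C} — none reach the full schema.
{A, C, D}⁺: ACD→BE adds B, E → {A, B, C, D, E}. Minimal: {C, D}⁺ = {C, D}; {A, D}⁺ = {A, D}; {A, C}⁺ = {A, C} — none reach the full schema.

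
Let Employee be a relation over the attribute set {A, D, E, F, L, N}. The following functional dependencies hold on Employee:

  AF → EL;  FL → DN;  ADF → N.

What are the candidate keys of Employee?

Attributes A, F never appear on any right-hand side, so every candidate key must contain {A, F}.
{A, F}⁺ = {A, D, E, F, L, N}, which is all of the schema, so {A, F} is the only candidate key.

{A, F}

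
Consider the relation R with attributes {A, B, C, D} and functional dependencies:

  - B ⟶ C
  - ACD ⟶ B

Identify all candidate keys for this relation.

ABD, ACD

{A, B, D}⁺: B→C adds C → {A, B, C, D}. Minimal: {B, D}⁺ = {B, C, D}; {A, D}⁺ = {A, D}; {A, B}⁺ = {A, B, C} — none reach the full schema.
{A, C, D}⁺: ACD→B adds B → {A, B, C, D}. Minimal: {C, D}⁺ = {C, D}; {A, D}⁺ = {A, D}; {A, C}⁺ = {A, C} — none reach the full schema.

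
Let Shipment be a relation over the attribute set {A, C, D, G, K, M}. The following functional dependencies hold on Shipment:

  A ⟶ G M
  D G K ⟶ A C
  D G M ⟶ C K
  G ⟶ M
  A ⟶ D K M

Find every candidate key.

{A}⁺: A→GM adds G, M; A→DKM adds D, K; DGK→AC adds C → {A, C, D, G, K, M}.
{D, G}⁺: G→M adds M; DGM→CK adds C, K; DGK→AC adds A → {A, C, D, G, K, M}. Minimal: {G}⁺ = {G, M}; {D}⁺ = {D} — none reach the full schema.

{A}; {D, G}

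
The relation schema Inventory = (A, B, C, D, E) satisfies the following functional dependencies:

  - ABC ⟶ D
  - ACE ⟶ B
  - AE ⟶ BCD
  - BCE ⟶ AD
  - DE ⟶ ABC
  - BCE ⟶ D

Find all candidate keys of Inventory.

{A, E}, {D, E}, {B, C, E}

Attribute E never appears on the right-hand side of any dependency, so E must belong to every candidate key.
{E}⁺ = {E}, which is not all of the schema, so we must add further attributes.
{A, E}⁺: AE→BCD adds B, C, D → {A, B, C, D, E}. Minimal: {E}⁺ = {E}; {A}⁺ = {A} — none reach the full schema.
{D, E}⁺: DE→ABC adds A, B, C → {A, B, C, D, E}. Minimal: {E}⁺ = {E}; {D}⁺ = {D} — none reach the full schema.
{B, C, E}⁺: BCE→AD adds A, D → {A, B, C, D, E}. Minimal: {C, E}⁺ = {C, E}; {B, E}⁺ = {B, E}; {B, C}⁺ = {B, C} — none reach the full schema.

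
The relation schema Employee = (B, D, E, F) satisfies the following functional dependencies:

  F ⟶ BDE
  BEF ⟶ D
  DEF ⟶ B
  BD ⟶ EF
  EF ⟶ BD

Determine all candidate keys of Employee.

{F}⁺: F→BDE adds B, D, E → {B, D, E, F}.
{B, D}⁺: BD→EF adds E, F → {B, D, E, F}. Minimal: {D}⁺ = {D}; {B}⁺ = {B} — none reach the full schema.
Any other superkey contains one of these as a subset, so there are no further candidate keys.

(F), (B, D)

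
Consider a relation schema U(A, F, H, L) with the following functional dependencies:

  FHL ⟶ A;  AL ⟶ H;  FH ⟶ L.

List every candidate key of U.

{F, H}, {A, F, L}

Attribute F never appears on the right-hand side of any dependency, so F must belong to every candidate key.
{F}⁺ = {F}, which is not all of the schema, so we must add further attributes.
{F, H}⁺: FH→L adds L; FHL→A adds A → {A, F, H, L}. Minimal: {H}⁺ = {H}; {F}⁺ = {F} — none reach the full schema.
{A, F, L}⁺: AL→H adds H → {A, F, H, L}. Minimal: {F, L}⁺ = {F, L}; {A, L}⁺ = {A, H, L}; {A, F}⁺ = {A, F} — none reach the full schema.
Any other superkey contains one of these as a subset, so there are no further candidate keys.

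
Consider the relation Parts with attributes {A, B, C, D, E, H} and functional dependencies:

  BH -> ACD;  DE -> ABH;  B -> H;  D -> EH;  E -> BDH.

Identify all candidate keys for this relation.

{B}⁺: B→H adds H; BH→ACD adds A, C, D; D→EH adds E → {A, B, C, D, E, H}.
{D}⁺: D→EH adds E, H; E→BDH adds B; BH→ACD adds A, C → {A, B, C, D, E, H}.
{E}⁺: E→BDH adds B, D, H; BH→ACD adds A, C → {A, B, C, D, E, H}.
Any other superkey contains one of these as a subset, so there are no further candidate keys.

(B); (D); (E)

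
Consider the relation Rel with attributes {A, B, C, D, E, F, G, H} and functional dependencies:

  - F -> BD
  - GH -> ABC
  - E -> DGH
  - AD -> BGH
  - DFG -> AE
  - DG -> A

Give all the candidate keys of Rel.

Attribute F never appears on the right-hand side of any dependency, so F must belong to every candidate key.
{F}⁺ = {B, D, F}, which is not all of the schema, so we must add further attributes.
{A, F}⁺: F→BD adds B, D; AD→BGH adds G, H; DFG→AE adds E; GH→ABC adds C → {A, B, C, D, E, F, G, H}. Minimal: {F}⁺ = {B, D, F}; {A}⁺ = {A} — none reach the full schema.
{E, F}⁺: F→BD adds B, D; E→DGH adds G, H; DFG→AE adds A; GH→ABC adds C → {A, B, C, D, E, F, G, H}. Minimal: {F}⁺ = {B, D, F}; {E}⁺ = {A, B, C, D, E, G, H} — none reach the full schema.
{F, G}⁺: F→BD adds B, D; DFG→AE adds A, E; E→DGH adds H; GH→ABC adds C → {A, B, C, D, E, F, G, H}. Minimal: {G}⁺ = {G}; {F}⁺ = {B, D, F} — none reach the full schema.
Any other superkey contains one of these as a subset, so there are no further candidate keys.

{A, F}, {E, F}, {F, G}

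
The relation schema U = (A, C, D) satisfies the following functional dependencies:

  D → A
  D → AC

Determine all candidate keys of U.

D

Attribute D never appears on the right-hand side of any dependency, so D must belong to every candidate key.
{D}⁺ = {A, C, D}, which is all of the schema, so {D} is the only candidate key.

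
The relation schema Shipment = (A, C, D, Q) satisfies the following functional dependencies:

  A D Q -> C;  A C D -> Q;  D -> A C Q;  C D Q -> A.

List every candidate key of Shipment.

Attribute D never appears on the right-hand side of any dependency, so D must belong to every candidate key.
{D}⁺ = {A, C, D, Q}, which is all of the schema, so {D} is the only candidate key.

D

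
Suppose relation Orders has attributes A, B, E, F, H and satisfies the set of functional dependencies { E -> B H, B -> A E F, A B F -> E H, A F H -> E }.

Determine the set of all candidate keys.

B, E, AFH

{B}⁺: B→AEF adds A, E, F; ABF→EH adds H → {A, B, E, F, H}.
{E}⁺: E→BH adds B, H; B→AEF adds A, F → {A, B, E, F, H}.
{A, F, H}⁺: AFH→E adds E; E→BH adds B → {A, B, E, F, H}.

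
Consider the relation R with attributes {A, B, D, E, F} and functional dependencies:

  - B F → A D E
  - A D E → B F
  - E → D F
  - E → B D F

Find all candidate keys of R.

(E); (B, F)

{E}⁺: E→DF adds D, F; E→BDF adds B; BF→ADE adds A → {A, B, D, E, F}.
{B, F}⁺: BF→ADE adds A, D, E → {A, B, D, E, F}.
Any other superkey contains one of these as a subset, so there are no further candidate keys.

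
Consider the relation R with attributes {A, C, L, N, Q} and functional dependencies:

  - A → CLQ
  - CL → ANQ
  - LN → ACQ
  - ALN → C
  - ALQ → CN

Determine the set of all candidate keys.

{A}, {C, L}, {L, N}

{A}⁺: A→CLQ adds C, L, Q; CL→ANQ adds N → {A, C, L, N, Q}.
{C, L}⁺: CL→ANQ adds A, N, Q → {A, C, L, N, Q}.
{L, N}⁺: LN→ACQ adds A, C, Q → {A, C, L, N, Q}.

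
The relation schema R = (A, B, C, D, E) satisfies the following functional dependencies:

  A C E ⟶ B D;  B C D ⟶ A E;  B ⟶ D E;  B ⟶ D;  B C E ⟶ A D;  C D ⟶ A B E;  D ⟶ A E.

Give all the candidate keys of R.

{B, C}; {C, D}; {A, C, E}

{B, C}⁺: B→DE adds D, E; BCE→AD adds A → {A, B, C, D, E}. Minimal: {C}⁺ = {C}; {B}⁺ = {A, B, D, E} — none reach the full schema.
{C, D}⁺: CD→ABE adds A, B, E → {A, B, C, D, E}. Minimal: {D}⁺ = {A, D, E}; {C}⁺ = {C} — none reach the full schema.
{A, C, E}⁺: ACE→BD adds B, D → {A, B, C, D, E}. Minimal: {C, E}⁺ = {C, E}; {A, E}⁺ = {A, E}; {A, C}⁺ = {A, C} — none reach the full schema.
Any other superkey contains one of these as a subset, so there are no further candidate keys.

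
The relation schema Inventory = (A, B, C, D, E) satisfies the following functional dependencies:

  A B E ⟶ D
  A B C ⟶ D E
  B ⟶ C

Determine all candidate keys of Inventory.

AB

Attributes A, B never appear on any right-hand side, so every candidate key must contain {A, B}.
{A, B}⁺ = {A, B, C, D, E}, which is all of the schema, so {A, B} is the only candidate key.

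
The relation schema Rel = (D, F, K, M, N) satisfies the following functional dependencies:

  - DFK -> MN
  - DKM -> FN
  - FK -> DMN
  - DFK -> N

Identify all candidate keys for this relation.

Attribute K never appears on the right-hand side of any dependency, so K must belong to every candidate key.
{K}⁺ = {K}, which is not all of the schema, so we must add further attributes.
{F, K}⁺: FK→DMN adds D, M, N → {D, F, K, M, N}. Minimal: {K}⁺ = {K}; {F}⁺ = {F} — none reach the full schema.
{D, K, M}⁺: DKM→FN adds F, N → {D, F, K, M, N}. Minimal: {K, M}⁺ = {K, M}; {D, M}⁺ = {D, M}; {D, K}⁺ = {D, K} — none reach the full schema.
Any other superkey contains one of these as a subset, so there are no further candidate keys.

{F, K}, {D, K, M}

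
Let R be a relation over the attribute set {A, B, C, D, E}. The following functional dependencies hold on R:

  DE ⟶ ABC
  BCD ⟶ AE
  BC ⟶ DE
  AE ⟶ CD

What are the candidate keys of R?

{A, E}⁺: AE→CD adds C, D; DE→ABC adds B → {A, B, C, D, E}. Minimal: {E}⁺ = {E}; {A}⁺ = {A} — none reach the full schema.
{B, C}⁺: BC→DE adds D, E; DE→ABC adds A → {A, B, C, D, E}. Minimal: {C}⁺ = {C}; {B}⁺ = {B} — none reach the full schema.
{D, E}⁺: DE→ABC adds A, B, C → {A, B, C, D, E}. Minimal: {E}⁺ = {E}; {D}⁺ = {D} — none reach the full schema.
Any other superkey contains one of these as a subset, so there are no further candidate keys.

{A, E}, {B, C}, {D, E}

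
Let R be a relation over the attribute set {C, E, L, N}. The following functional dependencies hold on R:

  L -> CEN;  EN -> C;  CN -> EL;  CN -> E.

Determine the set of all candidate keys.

{L}⁺: L→CEN adds C, E, N → {C, E, L, N}.
{C, N}⁺: CN→EL adds E, L → {C, E, L, N}. Minimal: {N}⁺ = {N}; {C}⁺ = {C} — none reach the full schema.
{E, N}⁺: EN→C adds C; CN→EL adds L → {C, E, L, N}. Minimal: {N}⁺ = {N}; {E}⁺ = {E} — none reach the full schema.
Any other superkey contains one of these as a subset, so there are no further candidate keys.

{L}, {C, N}, {E, N}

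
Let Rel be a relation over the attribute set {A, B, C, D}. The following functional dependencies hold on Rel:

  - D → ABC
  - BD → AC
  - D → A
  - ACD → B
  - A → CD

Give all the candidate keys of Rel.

(A), (D)

{A}⁺: A→CD adds C, D; D→ABC adds B → {A, B, C, D}.
{D}⁺: D→ABC adds A, B, C → {A, B, C, D}.
Any other superkey contains one of these as a subset, so there are no further candidate keys.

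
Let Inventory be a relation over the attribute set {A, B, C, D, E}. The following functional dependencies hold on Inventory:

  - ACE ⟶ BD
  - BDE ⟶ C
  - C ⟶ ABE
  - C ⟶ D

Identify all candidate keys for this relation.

{C}, {B, D, E}

{C}⁺: C→ABE adds A, B, E; C→D adds D → {A, B, C, D, E}.
{B, D, E}⁺: BDE→C adds C; C→ABE adds A → {A, B, C, D, E}.
Any other superkey contains one of these as a subset, so there are no further candidate keys.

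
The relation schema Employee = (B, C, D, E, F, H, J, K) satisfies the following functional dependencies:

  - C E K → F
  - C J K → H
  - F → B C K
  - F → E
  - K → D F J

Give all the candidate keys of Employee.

F; K

{F}⁺: F→BCK adds B, C, K; F→E adds E; K→DFJ adds D, J; CJK→H adds H → {B, C, D, E, F, H, J, K}.
{K}⁺: K→DFJ adds D, F, J; F→BCK adds B, C; F→E adds E; CJK→H adds H → {B, C, D, E, F, H, J, K}.
Any other superkey contains one of these as a subset, so there are no further candidate keys.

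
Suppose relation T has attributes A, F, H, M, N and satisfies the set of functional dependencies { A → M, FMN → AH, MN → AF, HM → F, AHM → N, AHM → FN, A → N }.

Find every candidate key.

{A}; {M, N}

{A}⁺: A→M adds M; A→N adds N; MN→AF adds F; FMN→AH adds H → {A, F, H, M, N}.
{M, N}⁺: MN→AF adds A, F; FMN→AH adds H → {A, F, H, M, N}. Minimal: {N}⁺ = {N}; {M}⁺ = {M} — none reach the full schema.
Any other superkey contains one of these as a subset, so there are no further candidate keys.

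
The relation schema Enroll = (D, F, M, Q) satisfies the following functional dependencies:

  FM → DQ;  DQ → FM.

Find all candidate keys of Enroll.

{D, Q}⁺: DQ→FM adds F, M → {D, F, M, Q}. Minimal: {Q}⁺ = {Q}; {D}⁺ = {D} — none reach the full schema.
{F, M}⁺: FM→DQ adds D, Q → {D, F, M, Q}. Minimal: {M}⁺ = {M}; {F}⁺ = {F} — none reach the full schema.

DQ, FM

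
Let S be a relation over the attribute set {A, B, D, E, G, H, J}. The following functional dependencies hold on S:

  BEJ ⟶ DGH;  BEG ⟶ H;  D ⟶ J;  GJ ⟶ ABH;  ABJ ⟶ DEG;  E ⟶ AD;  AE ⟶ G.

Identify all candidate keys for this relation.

(E); (D, G); (G, J); (A, B, D); (A, B, J)

{E}⁺: E→AD adds A, D; AE→G adds G; D→J adds J; GJ→ABH adds B, H → {A, B, D, E, G, H, J}.
{D, G}⁺: D→J adds J; GJ→ABH adds A, B, H; ABJ→DEG adds E → {A, B, D, E, G, H, J}.
{G, J}⁺: GJ→ABH adds A, B, H; ABJ→DEG adds D, E → {A, B, D, E, G, H, J}.
{A, B, D}⁺: D→J adds J; ABJ→DEG adds E, G; BEJ→DGH adds H → {A, B, D, E, G, H, J}.
{A, B, J}⁺: ABJ→DEG adds D, E, G; BEJ→DGH adds H → {A, B, D, E, G, H, J}.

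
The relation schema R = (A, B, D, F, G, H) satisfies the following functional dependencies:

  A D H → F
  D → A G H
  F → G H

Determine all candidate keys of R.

Attributes B, D never appear on any right-hand side, so every candidate key must contain {B, D}.
{B, D}⁺ = {A, B, D, F, G, H}, which is all of the schema, so {B, D} is the only candidate key.

BD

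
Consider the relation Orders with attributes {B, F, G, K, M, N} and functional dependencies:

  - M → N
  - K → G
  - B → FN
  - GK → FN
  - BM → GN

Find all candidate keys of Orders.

Attributes B, K, M never appear on any right-hand side, so every candidate key must contain {B, K, M}.
{B, K, M}⁺ = {B, F, G, K, M, N}, which is all of the schema, so {B, K, M} is the only candidate key.

{B, K, M}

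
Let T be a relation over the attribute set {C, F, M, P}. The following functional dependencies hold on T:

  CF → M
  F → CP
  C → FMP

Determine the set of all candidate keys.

{C}⁺: C→FMP adds F, M, P → {C, F, M, P}.
{F}⁺: F→CP adds C, P; C→FMP adds M → {C, F, M, P}.
Any other superkey contains one of these as a subset, so there are no further candidate keys.

C; F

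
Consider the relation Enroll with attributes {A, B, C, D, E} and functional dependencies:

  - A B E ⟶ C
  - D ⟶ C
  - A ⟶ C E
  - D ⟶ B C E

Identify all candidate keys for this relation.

Attributes A, D never appear on any right-hand side, so every candidate key must contain {A, D}.
{A, D}⁺ = {A, B, C, D, E}, which is all of the schema, so {A, D} is the only candidate key.

AD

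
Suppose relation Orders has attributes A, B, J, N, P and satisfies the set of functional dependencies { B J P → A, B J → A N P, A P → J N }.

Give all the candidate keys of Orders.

{B, J}, {A, B, P}

Attribute B never appears on the right-hand side of any dependency, so B must belong to every candidate key.
{B}⁺ = {B}, which is not all of the schema, so we must add further attributes.
{B, J}⁺: BJ→ANP adds A, N, P → {A, B, J, N, P}. Minimal: {J}⁺ = {J}; {B}⁺ = {B} — none reach the full schema.
{A, B, P}⁺: AP→JN adds J, N → {A, B, J, N, P}. Minimal: {B, P}⁺ = {B, P}; {A, P}⁺ = {A, J, N, P}; {A, B}⁺ = {A, B} — none reach the full schema.
Any other superkey contains one of these as a subset, so there are no further candidate keys.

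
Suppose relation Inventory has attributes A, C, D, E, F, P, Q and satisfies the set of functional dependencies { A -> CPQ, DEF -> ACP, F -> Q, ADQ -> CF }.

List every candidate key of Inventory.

{A, D, E}, {D, E, F}

{A, D, E}⁺: A→CPQ adds C, P, Q; ADQ→CF adds F → {A, C, D, E, F, P, Q}.
{D, E, F}⁺: DEF→ACP adds A, C, P; F→Q adds Q → {A, C, D, E, F, P, Q}.
Any other superkey contains one of these as a subset, so there are no further candidate keys.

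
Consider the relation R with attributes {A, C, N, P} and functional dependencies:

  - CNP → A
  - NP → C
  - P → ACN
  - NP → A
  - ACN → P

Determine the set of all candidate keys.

{P}, {A, C, N}

{P}⁺: P→ACN adds A, C, N → {A, C, N, P}.
{A, C, N}⁺: ACN→P adds P → {A, C, N, P}. Minimal: {C, N}⁺ = {C, N}; {A, N}⁺ = {A, N}; {A, C}⁺ = {A, C} — none reach the full schema.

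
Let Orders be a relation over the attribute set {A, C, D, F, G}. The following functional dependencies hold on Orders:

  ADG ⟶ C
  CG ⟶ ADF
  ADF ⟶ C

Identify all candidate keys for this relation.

CG; ADG

Attribute G never appears on the right-hand side of any dependency, so G must belong to every candidate key.
{G}⁺ = {G}, which is not all of the schema, so we must add further attributes.
{C, G}⁺: CG→ADF adds A, D, F → {A, C, D, F, G}. Minimal: {G}⁺ = {G}; {C}⁺ = {C} — none reach the full schema.
{A, D, G}⁺: ADG→C adds C; CG→ADF adds F → {A, C, D, F, G}. Minimal: {D, G}⁺ = {D, G}; {A, G}⁺ = {A, G}; {A, D}⁺ = {A, D} — none reach the full schema.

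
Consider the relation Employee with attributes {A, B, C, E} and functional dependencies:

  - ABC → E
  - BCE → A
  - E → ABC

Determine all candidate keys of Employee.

{E}⁺: E→ABC adds A, B, C → {A, B, C, E}.
{A, B, C}⁺: ABC→E adds E → {A, B, C, E}. Minimal: {B, C}⁺ = {B, C}; {A, C}⁺ = {A, C}; {A, B}⁺ = {A, B} — none reach the full schema.

E, ABC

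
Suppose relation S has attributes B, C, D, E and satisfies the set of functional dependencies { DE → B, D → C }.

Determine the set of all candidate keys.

{D, E}

Attributes D, E never appear on any right-hand side, so every candidate key must contain {D, E}.
{D, E}⁺ = {B, C, D, E}, which is all of the schema, so {D, E} is the only candidate key.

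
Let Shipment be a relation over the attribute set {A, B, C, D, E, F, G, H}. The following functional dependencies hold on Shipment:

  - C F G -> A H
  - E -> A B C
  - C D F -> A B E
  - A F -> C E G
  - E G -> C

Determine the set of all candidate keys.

Attributes D, F never appear on any right-hand side, so every candidate key must contain {D, F}.
{D, F}⁺ = {D, F}, which is not all of the schema, so we must add further attributes.
{A, D, F}⁺: AF→CEG adds C, E, G; CFG→AH adds H; E→ABC adds B → {A, B, C, D, E, F, G, H}. Minimal: {D, F}⁺ = {D, F}; {A, F}⁺ = {A, B, C, E, F, G, H}; {A, D}⁺ = {A, D} — none reach the full schema.
{C, D, F}⁺: CDF→ABE adds A, B, E; AF→CEG adds G; CFG→AH adds H → {A, B, C, D, E, F, G, H}. Minimal: {D, F}⁺ = {D, F}; {C, F}⁺ = {C, F}; {C, D}⁺ = {C, D} — none reach the full schema.
{D, E, F}⁺: E→ABC adds A, B, C; AF→CEG adds G; CFG→AH adds H → {A, B, C, D, E, F, G, H}. Minimal: {E, F}⁺ = {A, B, C, E, F, G, H}; {D, F}⁺ = {D, F}; {D, E}⁺ = {A, B, C, D, E} — none reach the full schema.

{A, D, F}, {C, D, F}, {D, E, F}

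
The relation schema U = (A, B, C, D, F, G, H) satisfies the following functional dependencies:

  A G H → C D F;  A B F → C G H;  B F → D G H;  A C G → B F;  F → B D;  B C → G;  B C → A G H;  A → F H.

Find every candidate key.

{A}⁺: A→FH adds F, H; F→BD adds B, D; ABF→CGH adds C, G → {A, B, C, D, F, G, H}.
{B, C}⁺: BC→G adds G; BC→AGH adds A, H; A→FH adds F; AGH→CDF adds D → {A, B, C, D, F, G, H}. Minimal: {C}⁺ = {C}; {B}⁺ = {B} — none reach the full schema.
{C, F}⁺: F→BD adds B, D; BC→G adds G; BC→AGH adds A, H → {A, B, C, D, F, G, H}. Minimal: {F}⁺ = {B, D, F, G, H}; {C}⁺ = {C} — none reach the full schema.

A, BC, CF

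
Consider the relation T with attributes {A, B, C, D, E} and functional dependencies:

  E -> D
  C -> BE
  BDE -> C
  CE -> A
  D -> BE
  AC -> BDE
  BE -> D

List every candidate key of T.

{C}⁺: C→BE adds B, E; CE→A adds A; AC→BDE adds D → {A, B, C, D, E}.
{D}⁺: D→BE adds B, E; BDE→C adds C; CE→A adds A → {A, B, C, D, E}.
{E}⁺: E→D adds D; D→BE adds B; BDE→C adds C; CE→A adds A → {A, B, C, D, E}.
Any other superkey contains one of these as a subset, so there are no further candidate keys.

C, D, E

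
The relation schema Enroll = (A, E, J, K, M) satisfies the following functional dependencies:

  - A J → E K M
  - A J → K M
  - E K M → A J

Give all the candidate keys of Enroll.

{A, J}⁺: AJ→EKM adds E, K, M → {A, E, J, K, M}. Minimal: {J}⁺ = {J}; {A}⁺ = {A} — none reach the full schema.
{E, K, M}⁺: EKM→AJ adds A, J → {A, E, J, K, M}. Minimal: {K, M}⁺ = {K, M}; {E, M}⁺ = {E, M}; {E, K}⁺ = {E, K} — none reach the full schema.
Any other superkey contains one of these as a subset, so there are no further candidate keys.

{A, J}, {E, K, M}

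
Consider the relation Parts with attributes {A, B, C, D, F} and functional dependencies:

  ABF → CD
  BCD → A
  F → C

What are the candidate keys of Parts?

{A, B, F}⁺: ABF→CD adds C, D → {A, B, C, D, F}. Minimal: {B, F}⁺ = {B, C, F}; {A, F}⁺ = {A, C, F}; {A, B}⁺ = {A, B} — none reach the full schema.
{B, D, F}⁺: F→C adds C; BCD→A adds A → {A, B, C, D, F}. Minimal: {D, F}⁺ = {C, D, F}; {B, F}⁺ = {B, C, F}; {B, D}⁺ = {B, D} — none reach the full schema.

{A, B, F}, {B, D, F}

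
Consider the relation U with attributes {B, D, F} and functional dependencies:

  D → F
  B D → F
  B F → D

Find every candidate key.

BD, BF

Attribute B never appears on the right-hand side of any dependency, so B must belong to every candidate key.
{B}⁺ = {B}, which is not all of the schema, so we must add further attributes.
{B, D}⁺: D→F adds F → {B, D, F}. Minimal: {D}⁺ = {D, F}; {B}⁺ = {B} — none reach the full schema.
{B, F}⁺: BF→D adds D → {B, D, F}. Minimal: {F}⁺ = {F}; {B}⁺ = {B} — none reach the full schema.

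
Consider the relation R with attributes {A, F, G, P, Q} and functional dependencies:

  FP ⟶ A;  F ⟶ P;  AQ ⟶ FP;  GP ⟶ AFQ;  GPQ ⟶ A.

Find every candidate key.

Attribute G never appears on the right-hand side of any dependency, so G must belong to every candidate key.
{G}⁺ = {G}, which is not all of the schema, so we must add further attributes.
{F, G}⁺: F→P adds P; GP→AFQ adds A, Q → {A, F, G, P, Q}. Minimal: {G}⁺ = {G}; {F}⁺ = {A, F, P} — none reach the full schema.
{G, P}⁺: GP→AFQ adds A, F, Q → {A, F, G, P, Q}. Minimal: {P}⁺ = {P}; {G}⁺ = {G} — none reach the full schema.
{A, G, Q}⁺: AQ→FP adds F, P → {A, F, G, P, Q}. Minimal: {G, Q}⁺ = {G, Q}; {A, Q}⁺ = {A, F, P, Q}; {A, G}⁺ = {A, G} — none reach the full schema.
Any other superkey contains one of these as a subset, so there are no further candidate keys.

FG, GP, AGQ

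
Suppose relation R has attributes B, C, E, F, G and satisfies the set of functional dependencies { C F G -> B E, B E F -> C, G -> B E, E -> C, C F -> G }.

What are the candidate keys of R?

CF; EF; FG

Attribute F never appears on the right-hand side of any dependency, so F must belong to every candidate key.
{F}⁺ = {F}, which is not all of the schema, so we must add further attributes.
{C, F}⁺: CF→G adds G; CFG→BE adds B, E → {B, C, E, F, G}. Minimal: {F}⁺ = {F}; {C}⁺ = {C} — none reach the full schema.
{E, F}⁺: E→C adds C; CF→G adds G; CFG→BE adds B → {B, C, E, F, G}. Minimal: {F}⁺ = {F}; {E}⁺ = {C, E} — none reach the full schema.
{F, G}⁺: G→BE adds B, E; E→C adds C → {B, C, E, F, G}. Minimal: {G}⁺ = {B, C, E, G}; {F}⁺ = {F} — none reach the full schema.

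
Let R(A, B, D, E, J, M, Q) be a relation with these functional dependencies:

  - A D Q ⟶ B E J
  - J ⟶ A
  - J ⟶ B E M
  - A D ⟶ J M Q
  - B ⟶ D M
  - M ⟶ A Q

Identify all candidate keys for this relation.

{B}; {J}; {A, D}; {D, M}

{B}⁺: B→DM adds D, M; M→AQ adds A, Q; ADQ→BEJ adds E, J → {A, B, D, E, J, M, Q}.
{J}⁺: J→A adds A; J→BEM adds B, E, M; B→DM adds D; M→AQ adds Q → {A, B, D, E, J, M, Q}.
{A, D}⁺: AD→JMQ adds J, M, Q; ADQ→BEJ adds B, E → {A, B, D, E, J, M, Q}. Minimal: {D}⁺ = {D}; {A}⁺ = {A} — none reach the full schema.
{D, M}⁺: M→AQ adds A, Q; ADQ→BEJ adds B, E, J → {A, B, D, E, J, M, Q}. Minimal: {M}⁺ = {A, M, Q}; {D}⁺ = {D} — none reach the full schema.
Any other superkey contains one of these as a subset, so there are no further candidate keys.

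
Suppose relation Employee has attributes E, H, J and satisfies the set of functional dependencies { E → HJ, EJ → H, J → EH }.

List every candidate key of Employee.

{E}⁺: E→HJ adds H, J → {E, H, J}.
{J}⁺: J→EH adds E, H → {E, H, J}.
Any other superkey contains one of these as a subset, so there are no further candidate keys.

{E}, {J}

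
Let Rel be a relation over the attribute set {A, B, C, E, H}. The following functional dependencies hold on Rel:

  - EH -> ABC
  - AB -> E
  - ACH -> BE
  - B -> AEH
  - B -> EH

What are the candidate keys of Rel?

{B}⁺: B→AEH adds A, E, H; EH→ABC adds C → {A, B, C, E, H}.
{E, H}⁺: EH→ABC adds A, B, C → {A, B, C, E, H}. Minimal: {H}⁺ = {H}; {E}⁺ = {E} — none reach the full schema.
{A, C, H}⁺: ACH→BE adds B, E → {A, B, C, E, H}. Minimal: {C, H}⁺ = {C, H}; {A, H}⁺ = {A, H}; {A, C}⁺ = {A, C} — none reach the full schema.
Any other superkey contains one of these as a subset, so there are no further candidate keys.

{B}, {E, H}, {A, C, H}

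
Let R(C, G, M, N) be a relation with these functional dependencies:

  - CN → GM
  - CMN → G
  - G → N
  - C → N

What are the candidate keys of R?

Attribute C never appears on the right-hand side of any dependency, so C must belong to every candidate key.
{C}⁺ = {C, G, M, N}, which is all of the schema, so {C} is the only candidate key.

(C)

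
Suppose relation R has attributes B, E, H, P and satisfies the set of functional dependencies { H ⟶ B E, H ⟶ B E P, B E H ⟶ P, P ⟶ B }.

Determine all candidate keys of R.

{H}

Attribute H never appears on the right-hand side of any dependency, so H must belong to every candidate key.
{H}⁺ = {B, E, H, P}, which is all of the schema, so {H} is the only candidate key.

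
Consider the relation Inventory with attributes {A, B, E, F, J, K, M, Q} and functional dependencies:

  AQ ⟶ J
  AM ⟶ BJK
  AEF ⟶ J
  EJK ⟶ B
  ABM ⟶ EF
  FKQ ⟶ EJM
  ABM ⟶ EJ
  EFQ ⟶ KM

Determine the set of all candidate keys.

{A, M, Q}, {A, E, F, Q}, {A, F, K, Q}

Attributes A, Q never appear on any right-hand side, so every candidate key must contain {A, Q}.
{A, Q}⁺ = {A, J, Q}, which is not all of the schema, so we must add further attributes.
{A, M, Q}⁺: AQ→J adds J; AM→BJK adds B, K; ABM→EF adds E, F → {A, B, E, F, J, K, M, Q}. Minimal: {M, Q}⁺ = {M, Q}; {A, Q}⁺ = {A, J, Q}; {A, M}⁺ = {A, B, E, F, J, K, M} — none reach the full schema.
{A, E, F, Q}⁺: AQ→J adds J; EFQ→KM adds K, M; AM→BJK adds B → {A, B, E, F, J, K, M, Q}. Minimal: {E, F, Q}⁺ = {B, E, F, J, K, M, Q}; {A, F, Q}⁺ = {A, F, J, Q}; {A, E, Q}⁺ = {A, E, J, Q}; … — none reach the full schema.
{A, F, K, Q}⁺: AQ→J adds J; FKQ→EJM adds E, M; AM→BJK adds B → {A, B, E, F, J, K, M, Q}. Minimal: {F, K, Q}⁺ = {B, E, F, J, K, M, Q}; {A, K, Q}⁺ = {A, J, K, Q}; {A, F, Q}⁺ = {A, F, J, Q}; … — none reach the full schema.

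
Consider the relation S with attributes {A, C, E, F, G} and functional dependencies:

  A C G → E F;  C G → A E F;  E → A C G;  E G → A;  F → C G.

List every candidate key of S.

{E}; {F}; {C, G}

{E}⁺: E→ACG adds A, C, G; ACG→EF adds F → {A, C, E, F, G}.
{F}⁺: F→CG adds C, G; CG→AEF adds A, E → {A, C, E, F, G}.
{C, G}⁺: CG→AEF adds A, E, F → {A, C, E, F, G}. Minimal: {G}⁺ = {G}; {C}⁺ = {C} — none reach the full schema.
Any other superkey contains one of these as a subset, so there are no further candidate keys.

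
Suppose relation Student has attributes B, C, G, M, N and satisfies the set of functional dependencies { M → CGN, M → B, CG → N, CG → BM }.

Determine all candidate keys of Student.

{M}⁺: M→CGN adds C, G, N; M→B adds B → {B, C, G, M, N}.
{C, G}⁺: CG→N adds N; CG→BM adds B, M → {B, C, G, M, N}.

M; CG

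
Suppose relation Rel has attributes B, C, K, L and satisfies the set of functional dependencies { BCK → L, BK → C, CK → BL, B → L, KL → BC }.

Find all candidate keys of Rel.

Attribute K never appears on the right-hand side of any dependency, so K must belong to every candidate key.
{K}⁺ = {K}, which is not all of the schema, so we must add further attributes.
{B, K}⁺: BK→C adds C; CK→BL adds L → {B, C, K, L}. Minimal: {K}⁺ = {K}; {B}⁺ = {B, L} — none reach the full schema.
{C, K}⁺: CK→BL adds B, L → {B, C, K, L}. Minimal: {K}⁺ = {K}; {C}⁺ = {C} — none reach the full schema.
{K, L}⁺: KL→BC adds B, C → {B, C, K, L}. Minimal: {L}⁺ = {L}; {K}⁺ = {K} — none reach the full schema.

{B, K}, {C, K}, {K, L}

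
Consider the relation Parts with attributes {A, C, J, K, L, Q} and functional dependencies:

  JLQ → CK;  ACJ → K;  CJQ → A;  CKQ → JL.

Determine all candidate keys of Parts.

Attribute Q never appears on the right-hand side of any dependency, so Q must belong to every candidate key.
{Q}⁺ = {Q}, which is not all of the schema, so we must add further attributes.
{C, J, Q}⁺: CJQ→A adds A; ACJ→K adds K; CKQ→JL adds L → {A, C, J, K, L, Q}. Minimal: {J, Q}⁺ = {J, Q}; {C, Q}⁺ = {C, Q}; {C, J}⁺ = {C, J} — none reach the full schema.
{C, K, Q}⁺: CKQ→JL adds J, L; CJQ→A adds A → {A, C, J, K, L, Q}. Minimal: {K, Q}⁺ = {K, Q}; {C, Q}⁺ = {C, Q}; {C, K}⁺ = {C, K} — none reach the full schema.
{J, L, Q}⁺: JLQ→CK adds C, K; CJQ→A adds A → {A, C, J, K, L, Q}. Minimal: {L, Q}⁺ = {L, Q}; {J, Q}⁺ = {J, Q}; {J, L}⁺ = {J, L} — none reach the full schema.

(C, J, Q); (C, K, Q); (J, L, Q)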